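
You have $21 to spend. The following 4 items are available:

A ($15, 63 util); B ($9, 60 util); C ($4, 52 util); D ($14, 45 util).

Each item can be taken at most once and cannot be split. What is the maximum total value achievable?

115 util

Check high-value combinations within $21:
- A+C: cost 15+4=19, value 63+52=115
- B+C: cost 9+4=13, value 60+52=112
- C+D: cost 4+14=18, value 52+45=97
- A: cost 15, value 63
Best: 115 util.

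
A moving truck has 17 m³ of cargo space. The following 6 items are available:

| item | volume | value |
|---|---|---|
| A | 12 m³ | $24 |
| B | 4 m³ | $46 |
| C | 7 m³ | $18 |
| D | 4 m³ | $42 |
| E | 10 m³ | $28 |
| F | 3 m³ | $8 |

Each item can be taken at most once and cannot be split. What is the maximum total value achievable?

$106

Check high-value combinations within 17 m³:
- B+C+D: volume 4+7+4=15, value 46+18+42=106
- B+D+F: volume 4+4+3=11, value 46+42+8=96
- B+D: volume 4+4=8, value 46+42=88
Best: $106.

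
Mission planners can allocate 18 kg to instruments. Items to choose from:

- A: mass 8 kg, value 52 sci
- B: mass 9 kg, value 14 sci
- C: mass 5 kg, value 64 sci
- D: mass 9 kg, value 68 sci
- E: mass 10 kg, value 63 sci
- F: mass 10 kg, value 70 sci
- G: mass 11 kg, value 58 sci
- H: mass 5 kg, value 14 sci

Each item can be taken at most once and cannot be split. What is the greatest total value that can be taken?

Check high-value combinations within 18 kg:
- C+F: mass 5+10=15, value 64+70=134
- C+D: mass 5+9=14, value 64+68=132
- A+C+H: mass 8+5+5=18, value 52+64+14=130
- C+E: mass 5+10=15, value 64+63=127
- C+G: mass 5+11=16, value 64+58=122
Best: 134 sci.

134 sci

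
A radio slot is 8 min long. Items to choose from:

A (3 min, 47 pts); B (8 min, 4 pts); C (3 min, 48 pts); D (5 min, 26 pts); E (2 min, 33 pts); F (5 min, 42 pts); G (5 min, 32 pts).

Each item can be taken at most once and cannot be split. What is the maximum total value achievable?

128 pts

Check high-value combinations within 8 min:
- A+C+E: duration 3+3+2=8, value 47+48+33=128
- A+C: duration 3+3=6, value 47+48=95
- C+F: duration 3+5=8, value 48+42=90
Best: 128 pts.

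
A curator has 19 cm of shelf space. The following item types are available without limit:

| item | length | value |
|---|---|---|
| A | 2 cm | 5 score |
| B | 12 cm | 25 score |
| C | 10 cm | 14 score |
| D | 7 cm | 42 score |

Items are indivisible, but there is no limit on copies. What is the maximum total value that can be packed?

Best value-per-unit is D at 42/7; filling with it alone gives 2×42 = 84.
Optimal mix: 2×A + 2×D → length 18, value 94.

94 score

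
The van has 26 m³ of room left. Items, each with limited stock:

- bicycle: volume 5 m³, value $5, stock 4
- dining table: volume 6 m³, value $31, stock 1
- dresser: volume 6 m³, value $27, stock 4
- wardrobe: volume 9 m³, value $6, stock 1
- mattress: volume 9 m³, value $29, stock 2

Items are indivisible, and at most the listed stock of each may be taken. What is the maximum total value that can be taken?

Best selections within volume 26 and stock limits:
- 1×dining table + 3×dresser: volume 24, value 112
- 4×dresser: volume 24, value 108
Best: $112.

$112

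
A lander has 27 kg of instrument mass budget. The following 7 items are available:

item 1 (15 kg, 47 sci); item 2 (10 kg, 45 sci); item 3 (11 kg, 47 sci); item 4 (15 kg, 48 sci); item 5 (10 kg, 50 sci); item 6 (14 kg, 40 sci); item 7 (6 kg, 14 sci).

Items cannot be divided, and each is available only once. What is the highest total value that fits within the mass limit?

Check high-value combinations within 27 kg:
- item 3+item 5+item 7: mass 11+10+6=27, value 47+50+14=111
- item 2+item 5+item 7: mass 10+10+6=26, value 45+50+14=109
- item 2+item 3+item 7: mass 10+11+6=27, value 45+47+14=106
Best: 111 sci.

111 sci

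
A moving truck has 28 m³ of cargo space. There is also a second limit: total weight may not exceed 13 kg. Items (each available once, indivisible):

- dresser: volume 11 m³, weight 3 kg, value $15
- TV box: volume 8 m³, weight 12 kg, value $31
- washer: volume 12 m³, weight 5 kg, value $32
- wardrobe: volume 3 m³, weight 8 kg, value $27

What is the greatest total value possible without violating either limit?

Feasible sets respecting both limits:
- washer+wardrobe: volume 15, weight 13, value 59
- dresser+washer: volume 23, weight 8, value 47
- dresser+wardrobe: volume 14, weight 11, value 42
- washer: volume 12, weight 5, value 32
Best: $59.

$59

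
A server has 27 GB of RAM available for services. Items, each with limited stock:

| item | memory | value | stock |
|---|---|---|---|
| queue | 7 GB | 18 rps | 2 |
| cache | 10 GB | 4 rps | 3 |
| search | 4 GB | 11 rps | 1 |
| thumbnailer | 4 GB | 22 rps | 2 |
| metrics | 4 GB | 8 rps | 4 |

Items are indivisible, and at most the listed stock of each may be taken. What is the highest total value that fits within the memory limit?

91 rps

Best selections within memory 27 and stock limits:
- 2×queue + 1×search + 2×thumbnailer: memory 26, value 91
- 1×queue + 1×search + 2×thumbnailer + 2×metrics: memory 27, value 89
- 2×queue + 2×thumbnailer + 1×metrics: memory 26, value 88
- 1×queue + 2×thumbnailer + 3×metrics: memory 27, value 86
Best: 91 rps.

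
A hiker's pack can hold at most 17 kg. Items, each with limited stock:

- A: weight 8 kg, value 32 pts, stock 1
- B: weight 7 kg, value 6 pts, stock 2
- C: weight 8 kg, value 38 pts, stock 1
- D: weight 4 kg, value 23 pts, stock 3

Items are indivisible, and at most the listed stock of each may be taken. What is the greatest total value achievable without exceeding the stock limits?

84 pts

Top feasible selections:
- 1×C + 2×D: weight 16, value 84
- 1×A + 2×D: weight 16, value 78
- 1×A + 1×C: weight 16, value 70
- 3×D: weight 12, value 69
Best: 84 pts.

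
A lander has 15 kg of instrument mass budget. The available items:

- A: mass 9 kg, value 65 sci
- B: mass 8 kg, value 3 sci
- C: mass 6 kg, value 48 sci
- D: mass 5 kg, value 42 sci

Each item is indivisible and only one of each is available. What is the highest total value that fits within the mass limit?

113 sci

Check high-value combinations within 15 kg:
- A+C: mass 9+6=15, value 65+48=113
- A+D: mass 9+5=14, value 65+42=107
- C+D: mass 6+5=11, value 48+42=90
Best: 113 sci.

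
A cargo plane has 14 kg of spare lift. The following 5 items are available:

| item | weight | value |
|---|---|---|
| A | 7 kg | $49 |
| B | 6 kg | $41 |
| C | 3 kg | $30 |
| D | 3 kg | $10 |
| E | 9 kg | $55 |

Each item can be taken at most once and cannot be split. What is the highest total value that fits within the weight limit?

Check high-value combinations within 14 kg:
- A+B: weight 7+6=13, value 49+41=90
- A+C+D: weight 7+3+3=13, value 49+30+10=89
- C+E: weight 3+9=12, value 30+55=85
- B+C+D: weight 6+3+3=12, value 41+30+10=81
Best: $90.

$90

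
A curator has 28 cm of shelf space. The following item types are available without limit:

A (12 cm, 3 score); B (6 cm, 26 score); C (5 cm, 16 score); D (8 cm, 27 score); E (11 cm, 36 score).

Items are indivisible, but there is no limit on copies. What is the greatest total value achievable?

Best value-per-unit is B at 26/6; filling with it alone gives 4×26 = 104.
Optimal mix: 3×B + 2×C → length 28, value 110.

110 score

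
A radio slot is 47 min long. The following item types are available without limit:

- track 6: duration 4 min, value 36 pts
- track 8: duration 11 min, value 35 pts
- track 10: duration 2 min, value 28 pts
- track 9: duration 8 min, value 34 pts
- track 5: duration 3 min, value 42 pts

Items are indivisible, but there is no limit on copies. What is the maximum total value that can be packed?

Best value-per-unit is track 10 at 28/2; filling with it alone gives 23×28 = 644.
Optimal mix: 22×track 10 + 1×track 5 → duration 47, value 658.

658 pts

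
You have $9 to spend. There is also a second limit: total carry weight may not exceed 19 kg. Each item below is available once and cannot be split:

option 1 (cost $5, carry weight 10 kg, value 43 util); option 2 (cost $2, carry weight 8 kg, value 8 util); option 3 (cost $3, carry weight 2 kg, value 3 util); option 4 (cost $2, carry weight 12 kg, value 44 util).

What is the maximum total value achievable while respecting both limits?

Feasible sets respecting both limits:
- option 1+option 2: cost 7, carry weight 18, value 51
- option 3+option 4: cost 5, carry weight 14, value 47
- option 1+option 3: cost 8, carry weight 12, value 46
Best: 51 util.

51 util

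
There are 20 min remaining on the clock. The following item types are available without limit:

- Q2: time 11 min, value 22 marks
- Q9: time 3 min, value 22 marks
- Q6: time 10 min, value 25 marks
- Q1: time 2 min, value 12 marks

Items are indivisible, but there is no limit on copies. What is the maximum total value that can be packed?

Best value-per-unit is Q9 at 22/3; filling with it alone gives 6×22 = 132.
Optimal mix: 6×Q9 + 1×Q1 → time 20, value 144.

144 marks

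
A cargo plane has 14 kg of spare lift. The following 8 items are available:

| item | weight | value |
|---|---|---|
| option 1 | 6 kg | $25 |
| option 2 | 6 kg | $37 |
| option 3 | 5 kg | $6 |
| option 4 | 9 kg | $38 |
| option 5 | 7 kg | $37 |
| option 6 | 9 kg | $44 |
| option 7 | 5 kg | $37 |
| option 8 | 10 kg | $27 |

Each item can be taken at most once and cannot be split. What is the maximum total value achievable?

$81

Check high-value combinations within 14 kg:
- option 6+option 7: weight 9+5=14, value 44+37=81
- option 4+option 7: weight 9+5=14, value 38+37=75
- option 2+option 7: weight 6+5=11, value 37+37=74
- option 5+option 7: weight 7+5=12, value 37+37=74
- option 2+option 5: weight 6+7=13, value 37+37=74
Best: $81.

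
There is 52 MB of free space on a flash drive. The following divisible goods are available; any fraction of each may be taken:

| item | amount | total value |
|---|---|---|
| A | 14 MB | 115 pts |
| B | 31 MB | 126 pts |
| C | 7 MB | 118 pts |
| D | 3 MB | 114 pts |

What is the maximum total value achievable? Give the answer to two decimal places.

460.81

Take in order of value per unit:
- D (114/3 per unit): all 3 → value 114, running total 114.00
- C (118/7 per unit): all 7 → value 118, running total 232.00
- A (115/14 per unit): all 14 → value 115, running total 347.00
- B (126/31 per unit): 28 of 31 → value 28×126/31 = 113.8065, running total 460.81
Total 460.81.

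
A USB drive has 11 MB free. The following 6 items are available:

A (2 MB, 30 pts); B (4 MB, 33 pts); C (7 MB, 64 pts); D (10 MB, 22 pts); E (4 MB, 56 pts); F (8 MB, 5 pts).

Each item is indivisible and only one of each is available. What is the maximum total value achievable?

120 pts

Check high-value combinations within 11 MB:
- C+E: size 7+4=11, value 64+56=120
- A+B+E: size 2+4+4=10, value 30+33+56=119
- B+C: size 4+7=11, value 33+64=97
- A+C: size 2+7=9, value 30+64=94
- B+E: size 4+4=8, value 33+56=89
Best: 120 pts.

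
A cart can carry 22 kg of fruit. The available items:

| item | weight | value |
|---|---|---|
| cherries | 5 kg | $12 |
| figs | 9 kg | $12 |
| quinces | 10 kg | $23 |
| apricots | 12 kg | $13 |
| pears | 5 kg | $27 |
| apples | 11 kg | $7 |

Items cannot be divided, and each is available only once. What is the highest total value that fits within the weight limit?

$62

Check high-value combinations within 22 kg:
- cherries+quinces+pears: weight 5+10+5=20, value 12+23+27=62
- cherries+apricots+pears: weight 5+12+5=22, value 12+13+27=52
- cherries+figs+pears: weight 5+9+5=19, value 12+12+27=51
Best: $62.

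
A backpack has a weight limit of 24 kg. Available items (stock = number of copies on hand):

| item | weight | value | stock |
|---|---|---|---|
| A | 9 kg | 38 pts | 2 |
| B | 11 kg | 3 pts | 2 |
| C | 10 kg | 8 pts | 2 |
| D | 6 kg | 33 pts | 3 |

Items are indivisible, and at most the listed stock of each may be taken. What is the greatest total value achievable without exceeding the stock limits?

109 pts

Top feasible selections:
- 2×A + 1×D: weight 24, value 109
- 1×A + 2×D: weight 21, value 104
Best: 109 pts.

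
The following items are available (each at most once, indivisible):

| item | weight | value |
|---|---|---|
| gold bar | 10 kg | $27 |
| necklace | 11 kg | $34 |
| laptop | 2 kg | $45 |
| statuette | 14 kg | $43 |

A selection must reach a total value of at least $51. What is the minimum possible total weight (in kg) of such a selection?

Subsets with value ≥ 51, sorted by total weight:
- gold bar+laptop: weight 12, value 72
- necklace+laptop: weight 13, value 79
Minimum weight: 12 kg.

12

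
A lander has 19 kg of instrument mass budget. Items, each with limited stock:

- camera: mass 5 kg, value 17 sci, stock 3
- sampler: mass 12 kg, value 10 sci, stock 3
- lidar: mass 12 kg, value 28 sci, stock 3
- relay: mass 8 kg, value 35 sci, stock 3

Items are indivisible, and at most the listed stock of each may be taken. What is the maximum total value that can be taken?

Top feasible selections:
- 2×relay: mass 16, value 70
- 2×camera + 1×relay: mass 18, value 69
- 1×camera + 1×relay: mass 13, value 52
Best: 70 sci.

70 sci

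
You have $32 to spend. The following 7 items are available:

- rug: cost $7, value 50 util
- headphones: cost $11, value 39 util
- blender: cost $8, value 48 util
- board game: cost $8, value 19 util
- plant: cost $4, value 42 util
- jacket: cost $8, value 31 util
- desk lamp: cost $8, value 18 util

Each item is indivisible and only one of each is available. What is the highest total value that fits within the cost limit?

This is a 0/1 knapsack; check combinations near the capacity.
- rug+headphones+blender+plant: cost 7+11+8+4=30, value 50+39+48+42=179
- rug+blender+plant+jacket: cost 7+8+4+8=27, value 50+48+42+31=171
- rug+headphones+plant+jacket: cost 7+11+4+8=30, value 50+39+42+31=162
- headphones+blender+plant+jacket: cost 11+8+4+8=31, value 39+48+42+31=160
Best: 179 util.

179 util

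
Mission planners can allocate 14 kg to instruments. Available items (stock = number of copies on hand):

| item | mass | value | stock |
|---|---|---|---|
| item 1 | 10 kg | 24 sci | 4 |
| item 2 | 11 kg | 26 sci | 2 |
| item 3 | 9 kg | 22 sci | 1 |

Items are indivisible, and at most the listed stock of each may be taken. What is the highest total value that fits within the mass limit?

26 sci

Best selections within mass 14 and stock limits:
- 1×item 2: mass 11, value 26
- 1×item 1: mass 10, value 24
- 1×item 3: mass 9, value 22
Best: 26 sci.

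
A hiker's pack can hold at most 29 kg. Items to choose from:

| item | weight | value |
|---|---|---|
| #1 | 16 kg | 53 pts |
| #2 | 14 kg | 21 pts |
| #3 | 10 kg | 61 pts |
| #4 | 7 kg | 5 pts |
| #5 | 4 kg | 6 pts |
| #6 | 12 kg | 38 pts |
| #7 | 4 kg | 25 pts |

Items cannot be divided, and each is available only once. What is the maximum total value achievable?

Check high-value combinations within 29 kg:
- #3+#6+#7: weight 10+12+4=26, value 61+38+25=124
- #1+#3: weight 16+10=26, value 53+61=114
- #2+#3+#7: weight 14+10+4=28, value 21+61+25=107
- #3+#5+#6: weight 10+4+12=26, value 61+6+38=105
- #3+#4+#6: weight 10+7+12=29, value 61+5+38=104
Best: 124 pts.

124 pts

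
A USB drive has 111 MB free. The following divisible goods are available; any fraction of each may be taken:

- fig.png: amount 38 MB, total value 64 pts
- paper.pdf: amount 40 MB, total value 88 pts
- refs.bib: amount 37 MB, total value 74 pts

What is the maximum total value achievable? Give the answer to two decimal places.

Take in order of value per unit:
- paper.pdf (88/40 per unit): all 40 → value 88, running total 88.00
- refs.bib (74/37 per unit): all 37 → value 74, running total 162.00
- fig.png (64/38 per unit): 34 of 38 → value 34×64/38 = 57.2632, running total 219.26
Total 219.26.

219.26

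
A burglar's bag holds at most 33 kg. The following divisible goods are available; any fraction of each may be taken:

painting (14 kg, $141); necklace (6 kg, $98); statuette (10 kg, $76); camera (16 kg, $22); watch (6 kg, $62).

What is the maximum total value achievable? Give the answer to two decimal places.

354.20

Take in order of value per unit:
- necklace (98/6 per unit): all 6 → value 98, running total 98.00
- watch (62/6 per unit): all 6 → value 62, running total 160.00
- painting (141/14 per unit): all 14 → value 141, running total 301.00
- statuette (76/10 per unit): 7 of 10 → value 7×76/10 = 53.2000, running total 354.20
Total 354.20.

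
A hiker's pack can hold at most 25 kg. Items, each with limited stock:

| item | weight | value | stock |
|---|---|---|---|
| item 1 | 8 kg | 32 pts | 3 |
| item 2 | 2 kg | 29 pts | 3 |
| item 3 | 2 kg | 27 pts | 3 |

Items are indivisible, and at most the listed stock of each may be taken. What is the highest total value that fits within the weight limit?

Best selections within weight 25 and stock limits:
- 1×item 1 + 3×item 2 + 3×item 3: weight 20, value 200
- 2×item 1 + 3×item 2 + 1×item 3: weight 24, value 178
Best: 200 pts.

200 pts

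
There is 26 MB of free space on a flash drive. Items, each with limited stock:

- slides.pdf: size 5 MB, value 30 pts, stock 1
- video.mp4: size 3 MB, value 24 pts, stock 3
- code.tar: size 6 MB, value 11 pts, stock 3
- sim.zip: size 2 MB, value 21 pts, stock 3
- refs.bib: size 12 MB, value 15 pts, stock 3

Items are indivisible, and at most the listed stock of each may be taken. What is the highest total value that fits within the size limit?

Top feasible selections:
- 1×slides.pdf + 3×video.mp4 + 1×code.tar + 3×sim.zip: size 26, value 176
- 1×slides.pdf + 3×video.mp4 + 3×sim.zip: size 20, value 165
- 1×slides.pdf + 3×video.mp4 + 1×code.tar + 2×sim.zip: size 24, value 155
- 1×slides.pdf + 2×video.mp4 + 1×code.tar + 3×sim.zip: size 23, value 152
Best: 176 pts.

176 pts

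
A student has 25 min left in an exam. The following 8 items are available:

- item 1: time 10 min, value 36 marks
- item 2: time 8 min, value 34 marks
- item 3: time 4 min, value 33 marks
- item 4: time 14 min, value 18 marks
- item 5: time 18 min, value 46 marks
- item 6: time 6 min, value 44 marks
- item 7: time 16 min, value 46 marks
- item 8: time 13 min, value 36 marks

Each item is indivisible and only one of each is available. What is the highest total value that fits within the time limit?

Check high-value combinations within 25 min:
- item 1+item 2+item 6: time 10+8+6=24, value 36+34+44=114
- item 1+item 3+item 6: time 10+4+6=20, value 36+33+44=113
- item 3+item 6+item 8: time 4+6+13=23, value 33+44+36=113
- item 2+item 3+item 6: time 8+4+6=18, value 34+33+44=111
- item 1+item 2+item 3: time 10+8+4=22, value 36+34+33=103
Best: 114 marks.

114 marks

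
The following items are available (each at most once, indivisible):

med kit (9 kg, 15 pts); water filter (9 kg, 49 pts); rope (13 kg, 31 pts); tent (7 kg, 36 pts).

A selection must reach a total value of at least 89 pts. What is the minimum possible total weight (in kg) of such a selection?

25

Subsets with value ≥ 89, sorted by total weight:
- med kit+water filter+tent: weight 25, value 100
- water filter+rope+tent: weight 29, value 116
Minimum weight: 25 kg.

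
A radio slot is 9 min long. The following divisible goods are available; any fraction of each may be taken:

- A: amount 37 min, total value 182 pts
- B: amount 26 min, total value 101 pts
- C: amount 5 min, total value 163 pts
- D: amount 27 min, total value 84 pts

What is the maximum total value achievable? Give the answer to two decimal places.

Take in order of value per unit:
- C (163/5 per unit): all 5 → value 163, running total 163.00
- A (182/37 per unit): 4 of 37 → value 4×182/37 = 19.6757, running total 182.68
Total 182.68.

182.68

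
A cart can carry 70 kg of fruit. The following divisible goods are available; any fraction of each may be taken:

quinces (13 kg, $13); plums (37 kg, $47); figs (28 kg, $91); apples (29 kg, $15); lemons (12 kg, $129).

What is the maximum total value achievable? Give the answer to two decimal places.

Take in order of value per unit:
- lemons (129/12 per unit): all 12 → value 129, running total 129.00
- figs (91/28 per unit): all 28 → value 91, running total 220.00
- plums (47/37 per unit): 30 of 37 → value 30×47/37 = 38.1081, running total 258.11
Total 258.11.

258.11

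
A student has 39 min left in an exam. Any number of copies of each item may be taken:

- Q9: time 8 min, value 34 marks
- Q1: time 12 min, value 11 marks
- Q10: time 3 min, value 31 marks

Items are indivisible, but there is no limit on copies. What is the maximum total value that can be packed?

403 marks

Best value-per-unit is Q10 at 31/3, and filling with it alone uses time 13×3=39. No mix of the others beats 13×31 = 403.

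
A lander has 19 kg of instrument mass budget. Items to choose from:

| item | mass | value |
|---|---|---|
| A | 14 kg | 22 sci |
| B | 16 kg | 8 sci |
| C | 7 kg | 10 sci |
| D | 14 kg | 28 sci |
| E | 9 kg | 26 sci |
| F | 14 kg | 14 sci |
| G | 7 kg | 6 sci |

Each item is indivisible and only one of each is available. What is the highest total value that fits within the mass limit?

36 sci

Check high-value combinations within 19 kg:
- C+E: mass 7+9=16, value 10+26=36
- E+G: mass 9+7=16, value 26+6=32
- D: mass 14, value 28
- E: mass 9, value 26
- A: mass 14, value 22
Best: 36 sci.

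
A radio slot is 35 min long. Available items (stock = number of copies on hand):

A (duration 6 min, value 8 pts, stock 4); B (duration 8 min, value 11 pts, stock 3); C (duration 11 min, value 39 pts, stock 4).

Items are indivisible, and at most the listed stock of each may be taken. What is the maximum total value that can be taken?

117 pts

Best selections within duration 35 and stock limits:
- 3×C: duration 33, value 117
- 2×A + 2×C: duration 34, value 94
Best: 117 pts.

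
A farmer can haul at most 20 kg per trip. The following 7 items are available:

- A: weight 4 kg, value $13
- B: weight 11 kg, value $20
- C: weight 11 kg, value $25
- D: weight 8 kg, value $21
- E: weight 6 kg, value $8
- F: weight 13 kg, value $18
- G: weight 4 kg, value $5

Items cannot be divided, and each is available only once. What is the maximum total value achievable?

$46

Check high-value combinations within 20 kg:
- C+D: weight 11+8=19, value 25+21=46
- A+C+G: weight 4+11+4=19, value 13+25+5=43
- A+D+E: weight 4+8+6=18, value 13+21+8=42
Best: $46.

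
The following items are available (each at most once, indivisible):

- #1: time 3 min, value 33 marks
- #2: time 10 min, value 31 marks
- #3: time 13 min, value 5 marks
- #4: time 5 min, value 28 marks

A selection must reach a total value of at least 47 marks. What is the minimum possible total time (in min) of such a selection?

8

Subsets with value ≥ 47, sorted by total time:
- #1+#4: time 8, value 61
- #1+#2: time 13, value 64
- #2+#4: time 15, value 59
- #1+#2+#4: time 18, value 92
Minimum time: 8 min.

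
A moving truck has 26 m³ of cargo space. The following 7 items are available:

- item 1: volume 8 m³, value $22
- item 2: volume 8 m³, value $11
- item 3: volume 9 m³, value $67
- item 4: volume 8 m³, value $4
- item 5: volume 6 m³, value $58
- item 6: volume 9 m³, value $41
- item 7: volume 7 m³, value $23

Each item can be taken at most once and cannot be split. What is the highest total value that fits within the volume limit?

$166

Check high-value combinations within 26 m³:
- item 3+item 5+item 6: volume 9+6+9=24, value 67+58+41=166
- item 3+item 5+item 7: volume 9+6+7=22, value 67+58+23=148
- item 1+item 3+item 5: volume 8+9+6=23, value 22+67+58=147
Best: $166.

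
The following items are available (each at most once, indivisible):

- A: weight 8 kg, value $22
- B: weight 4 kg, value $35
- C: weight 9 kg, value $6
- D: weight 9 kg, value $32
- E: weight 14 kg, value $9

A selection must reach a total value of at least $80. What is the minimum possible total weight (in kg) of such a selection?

Subsets with value ≥ 80, sorted by total weight:
- A+B+D: weight 21, value 89
- A+B+C+D: weight 30, value 95
Minimum weight: 21 kg.

21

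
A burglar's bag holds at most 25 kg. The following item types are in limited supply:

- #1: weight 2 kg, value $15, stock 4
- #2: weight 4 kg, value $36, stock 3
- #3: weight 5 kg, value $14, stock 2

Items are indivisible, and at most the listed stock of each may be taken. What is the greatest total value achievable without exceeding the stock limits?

$182

Best selections within weight 25 and stock limits:
- 4×#1 + 3×#2 + 1×#3: weight 25, value 182
- 4×#1 + 3×#2: weight 20, value 168
- 3×#1 + 3×#2 + 1×#3: weight 23, value 167
Best: $182.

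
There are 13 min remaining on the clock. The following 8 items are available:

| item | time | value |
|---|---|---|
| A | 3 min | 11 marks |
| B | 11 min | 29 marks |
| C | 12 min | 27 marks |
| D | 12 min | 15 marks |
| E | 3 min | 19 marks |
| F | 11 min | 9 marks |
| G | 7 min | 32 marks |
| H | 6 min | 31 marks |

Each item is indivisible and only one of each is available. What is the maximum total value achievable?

63 marks

Check high-value combinations within 13 min:
- G+H: time 7+6=13, value 32+31=63
- A+E+G: time 3+3+7=13, value 11+19+32=62
- A+E+H: time 3+3+6=12, value 11+19+31=61
- E+G: time 3+7=10, value 19+32=51
- E+H: time 3+6=9, value 19+31=50
Best: 63 marks.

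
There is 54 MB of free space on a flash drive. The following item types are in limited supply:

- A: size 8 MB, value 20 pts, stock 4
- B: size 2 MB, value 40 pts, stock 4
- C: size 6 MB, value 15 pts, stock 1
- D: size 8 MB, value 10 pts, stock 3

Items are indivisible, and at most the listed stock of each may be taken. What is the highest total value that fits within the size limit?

265 pts

Best selections within size 54 and stock limits:
- 4×A + 4×B + 1×C + 1×D: size 54, value 265
- 4×A + 4×B + 1×C: size 46, value 255
- 3×A + 4×B + 1×C + 2×D: size 54, value 255
- 4×A + 4×B + 1×D: size 48, value 250
Best: 265 pts.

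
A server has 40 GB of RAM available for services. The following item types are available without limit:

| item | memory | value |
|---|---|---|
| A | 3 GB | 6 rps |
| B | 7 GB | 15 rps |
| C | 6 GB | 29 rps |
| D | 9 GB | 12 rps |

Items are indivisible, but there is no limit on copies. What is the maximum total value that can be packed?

Best value-per-unit is C at 29/6; filling with it alone gives 6×29 = 174.
Optimal mix: 1×A + 6×C → memory 39, value 180.

180 rps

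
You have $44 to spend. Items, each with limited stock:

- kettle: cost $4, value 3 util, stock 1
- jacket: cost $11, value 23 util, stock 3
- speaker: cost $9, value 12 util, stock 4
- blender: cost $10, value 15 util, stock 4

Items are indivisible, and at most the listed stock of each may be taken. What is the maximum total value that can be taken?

84 util

Best selections within cost 44 and stock limits:
- 3×jacket + 1×blender: cost 43, value 84
- 3×jacket + 1×speaker: cost 42, value 81
- 2×jacket + 2×blender: cost 42, value 76
- 2×jacket + 1×speaker + 1×blender: cost 41, value 73
Best: 84 util.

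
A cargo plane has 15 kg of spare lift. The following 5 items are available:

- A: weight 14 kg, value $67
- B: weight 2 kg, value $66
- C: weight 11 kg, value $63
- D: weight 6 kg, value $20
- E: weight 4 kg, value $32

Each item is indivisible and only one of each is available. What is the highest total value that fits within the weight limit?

Check high-value combinations within 15 kg:
- B+C: weight 2+11=13, value 66+63=129
- B+D+E: weight 2+6+4=12, value 66+20+32=118
- B+E: weight 2+4=6, value 66+32=98
- C+E: weight 11+4=15, value 63+32=95
Best: $129.

$129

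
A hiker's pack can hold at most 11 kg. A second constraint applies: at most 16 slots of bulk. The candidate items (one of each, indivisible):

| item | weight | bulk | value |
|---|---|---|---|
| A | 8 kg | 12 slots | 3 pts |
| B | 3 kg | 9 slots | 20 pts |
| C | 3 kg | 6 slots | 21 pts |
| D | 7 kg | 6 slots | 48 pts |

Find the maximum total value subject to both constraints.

69 pts

Feasible sets respecting both limits:
- C+D: weight 10, bulk 12, value 69
- B+D: weight 10, bulk 15, value 68
- D: weight 7, bulk 6, value 48
Best: 69 pts.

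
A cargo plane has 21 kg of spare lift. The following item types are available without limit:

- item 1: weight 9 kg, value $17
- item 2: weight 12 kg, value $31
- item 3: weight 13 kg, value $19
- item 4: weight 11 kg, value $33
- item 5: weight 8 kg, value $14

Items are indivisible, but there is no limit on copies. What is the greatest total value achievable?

$50

Best value-per-unit is item 4 at 33/11; filling with it alone gives 1×33 = 33.
Optimal mix: 1×item 1 + 1×item 4 → weight 20, value 50.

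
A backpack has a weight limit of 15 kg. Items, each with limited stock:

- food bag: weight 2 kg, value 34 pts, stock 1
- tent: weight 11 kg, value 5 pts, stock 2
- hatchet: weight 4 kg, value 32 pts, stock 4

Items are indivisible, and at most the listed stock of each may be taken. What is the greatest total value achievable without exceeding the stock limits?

Best selections within weight 15 and stock limits:
- 1×food bag + 3×hatchet: weight 14, value 130
- 1×food bag + 2×hatchet: weight 10, value 98
- 3×hatchet: weight 12, value 96
Best: 130 pts.

130 pts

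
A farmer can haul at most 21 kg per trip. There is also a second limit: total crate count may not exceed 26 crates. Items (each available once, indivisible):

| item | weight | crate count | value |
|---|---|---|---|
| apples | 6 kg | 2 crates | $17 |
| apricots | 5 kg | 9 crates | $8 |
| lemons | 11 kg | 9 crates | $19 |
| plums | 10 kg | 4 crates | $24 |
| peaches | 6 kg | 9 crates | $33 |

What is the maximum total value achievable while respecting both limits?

$65

Feasible sets respecting both limits:
- apricots+plums+peaches: weight 21, crate count 22, value 65
- apples+apricots+peaches: weight 17, crate count 20, value 58
- plums+peaches: weight 16, crate count 13, value 57
Best: $65.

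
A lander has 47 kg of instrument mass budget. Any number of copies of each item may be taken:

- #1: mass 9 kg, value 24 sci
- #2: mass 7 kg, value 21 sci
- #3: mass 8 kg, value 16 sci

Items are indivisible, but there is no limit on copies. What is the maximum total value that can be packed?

Best value-per-unit is #2 at 21/7; filling with it alone gives 6×21 = 126.
Optimal mix: 2×#1 + 4×#2 → mass 46, value 132.

132 sci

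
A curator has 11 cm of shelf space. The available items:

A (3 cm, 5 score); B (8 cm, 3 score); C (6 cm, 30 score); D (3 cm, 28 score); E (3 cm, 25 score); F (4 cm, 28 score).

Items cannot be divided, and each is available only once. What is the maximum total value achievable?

Check high-value combinations within 11 cm:
- D+E+F: length 3+3+4=10, value 28+25+28=81
- A+D+F: length 3+3+4=10, value 5+28+28=61
- C+D: length 6+3=9, value 30+28=58
- A+D+E: length 3+3+3=9, value 5+28+25=58
Best: 81 score.

81 score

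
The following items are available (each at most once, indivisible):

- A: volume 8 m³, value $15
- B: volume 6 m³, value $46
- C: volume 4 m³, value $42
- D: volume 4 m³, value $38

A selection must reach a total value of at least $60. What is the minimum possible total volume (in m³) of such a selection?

8

Subsets with value ≥ 60, sorted by total volume:
- C+D: volume 8, value 80
- B+C: volume 10, value 88
- B+D: volume 10, value 84
Minimum volume: 8 m³.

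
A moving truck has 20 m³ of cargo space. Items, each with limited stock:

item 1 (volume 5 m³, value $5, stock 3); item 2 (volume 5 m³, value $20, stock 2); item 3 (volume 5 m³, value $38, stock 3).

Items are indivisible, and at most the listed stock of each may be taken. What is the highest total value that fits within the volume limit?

$134

Top feasible selections:
- 1×item 2 + 3×item 3: volume 20, value 134
- 1×item 1 + 3×item 3: volume 20, value 119
Best: $134.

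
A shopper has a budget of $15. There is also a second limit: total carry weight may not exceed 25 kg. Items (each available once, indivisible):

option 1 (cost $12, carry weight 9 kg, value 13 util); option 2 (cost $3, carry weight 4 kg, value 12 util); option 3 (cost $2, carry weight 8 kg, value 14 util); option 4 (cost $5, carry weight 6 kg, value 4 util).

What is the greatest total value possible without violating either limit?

30 util

Feasible sets respecting both limits:
- option 2+option 3+option 4: cost 10, carry weight 18, value 30
- option 1+option 3: cost 14, carry weight 17, value 27
- option 2+option 3: cost 5, carry weight 12, value 26
Best: 30 util.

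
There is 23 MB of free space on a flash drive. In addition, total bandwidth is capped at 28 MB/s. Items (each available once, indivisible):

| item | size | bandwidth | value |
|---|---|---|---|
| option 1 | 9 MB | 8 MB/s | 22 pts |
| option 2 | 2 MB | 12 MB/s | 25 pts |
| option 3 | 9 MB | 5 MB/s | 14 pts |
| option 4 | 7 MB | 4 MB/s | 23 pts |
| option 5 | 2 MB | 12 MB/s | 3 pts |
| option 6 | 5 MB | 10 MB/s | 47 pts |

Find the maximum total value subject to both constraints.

95 pts

Feasible sets respecting both limits:
- option 2+option 4+option 6: size 14, bandwidth 26, value 95
- option 1+option 4+option 6: size 21, bandwidth 22, value 92
- option 2+option 3+option 6: size 16, bandwidth 27, value 86
- option 3+option 4+option 6: size 21, bandwidth 19, value 84
Best: 95 pts.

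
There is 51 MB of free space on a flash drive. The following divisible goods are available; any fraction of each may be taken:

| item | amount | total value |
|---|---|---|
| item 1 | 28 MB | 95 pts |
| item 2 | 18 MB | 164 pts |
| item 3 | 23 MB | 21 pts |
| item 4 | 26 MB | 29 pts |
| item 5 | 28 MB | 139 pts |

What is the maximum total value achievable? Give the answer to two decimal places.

319.96

Take in order of value per unit:
- item 2 (164/18 per unit): all 18 → value 164, running total 164.00
- item 5 (139/28 per unit): all 28 → value 139, running total 303.00
- item 1 (95/28 per unit): 5 of 28 → value 5×95/28 = 16.9643, running total 319.96
Total 319.96.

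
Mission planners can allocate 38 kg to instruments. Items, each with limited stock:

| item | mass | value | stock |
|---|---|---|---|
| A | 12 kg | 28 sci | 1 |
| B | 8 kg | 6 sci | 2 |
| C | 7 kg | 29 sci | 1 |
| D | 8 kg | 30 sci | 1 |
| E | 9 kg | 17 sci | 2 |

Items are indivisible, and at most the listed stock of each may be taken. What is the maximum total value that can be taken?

Best selections within mass 38 and stock limits:
- 1×A + 1×C + 1×D + 1×E: mass 36, value 104
- 1×C + 1×D + 2×E: mass 33, value 93
- 1×A + 1×B + 1×C + 1×D: mass 35, value 93
Best: 104 sci.

104 sci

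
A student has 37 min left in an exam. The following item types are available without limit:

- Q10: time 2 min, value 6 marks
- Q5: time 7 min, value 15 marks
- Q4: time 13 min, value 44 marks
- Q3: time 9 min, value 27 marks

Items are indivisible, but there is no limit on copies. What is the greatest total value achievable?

Best value-per-unit is Q4 at 44/13; filling with it alone gives 2×44 = 88.
Optimal mix: 1×Q10 + 2×Q4 + 1×Q3 → time 37, value 121.

121 marks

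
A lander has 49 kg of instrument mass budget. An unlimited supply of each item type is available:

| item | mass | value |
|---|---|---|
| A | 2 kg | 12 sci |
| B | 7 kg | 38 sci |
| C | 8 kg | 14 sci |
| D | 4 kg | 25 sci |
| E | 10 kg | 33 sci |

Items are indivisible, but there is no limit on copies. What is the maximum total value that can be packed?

300 sci

Best value-per-unit is D at 25/4; filling with it alone gives 12×25 = 300.
Optimal mix: 1×A + 1×B + 10×D → mass 49, value 300.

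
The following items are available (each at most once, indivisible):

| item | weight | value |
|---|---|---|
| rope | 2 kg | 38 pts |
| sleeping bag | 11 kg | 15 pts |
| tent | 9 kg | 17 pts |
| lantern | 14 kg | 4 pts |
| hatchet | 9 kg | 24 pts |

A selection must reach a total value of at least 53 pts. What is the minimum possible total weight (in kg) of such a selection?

Subsets with value ≥ 53, sorted by total weight:
- rope+hatchet: weight 11, value 62
- rope+tent: weight 11, value 55
- rope+sleeping bag: weight 13, value 53
Minimum weight: 11 kg.

11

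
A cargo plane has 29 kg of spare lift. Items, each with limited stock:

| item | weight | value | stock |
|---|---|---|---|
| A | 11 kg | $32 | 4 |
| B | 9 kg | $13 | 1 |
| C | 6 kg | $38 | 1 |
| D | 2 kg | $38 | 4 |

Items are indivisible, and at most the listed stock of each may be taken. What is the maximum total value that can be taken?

$222

Top feasible selections:
- 1×A + 1×C + 4×D: weight 25, value 222
- 1×B + 1×C + 4×D: weight 23, value 203
- 1×A + 1×B + 4×D: weight 28, value 197
Best: $222.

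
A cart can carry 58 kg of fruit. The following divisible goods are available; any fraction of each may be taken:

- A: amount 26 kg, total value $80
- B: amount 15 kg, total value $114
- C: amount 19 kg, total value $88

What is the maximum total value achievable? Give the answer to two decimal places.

Take in order of value per unit:
- B (114/15 per unit): all 15 → value 114, running total 114.00
- C (88/19 per unit): all 19 → value 88, running total 202.00
- A (80/26 per unit): 24 of 26 → value 24×80/26 = 73.8462, running total 275.85
Total 275.85.

275.85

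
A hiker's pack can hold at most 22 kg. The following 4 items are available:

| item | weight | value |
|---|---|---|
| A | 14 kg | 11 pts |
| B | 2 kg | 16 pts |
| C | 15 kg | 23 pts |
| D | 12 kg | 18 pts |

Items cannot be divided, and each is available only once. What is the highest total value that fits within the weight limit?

This is a 0/1 knapsack; check combinations near the capacity.
- B+C: weight 2+15=17, value 16+23=39
- B+D: weight 2+12=14, value 16+18=34
- A+B: weight 14+2=16, value 11+16=27
- C: weight 15, value 23
Best: 39 pts.

39 pts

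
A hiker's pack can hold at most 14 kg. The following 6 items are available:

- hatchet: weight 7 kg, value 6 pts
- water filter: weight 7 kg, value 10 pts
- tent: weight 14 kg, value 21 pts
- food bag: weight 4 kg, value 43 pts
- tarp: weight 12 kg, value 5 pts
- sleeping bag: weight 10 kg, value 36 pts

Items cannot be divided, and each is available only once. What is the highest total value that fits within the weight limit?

79 pts

Check high-value combinations within 14 kg:
- food bag+sleeping bag: weight 4+10=14, value 43+36=79
- water filter+food bag: weight 7+4=11, value 10+43=53
- hatchet+food bag: weight 7+4=11, value 6+43=49
Best: 79 pts.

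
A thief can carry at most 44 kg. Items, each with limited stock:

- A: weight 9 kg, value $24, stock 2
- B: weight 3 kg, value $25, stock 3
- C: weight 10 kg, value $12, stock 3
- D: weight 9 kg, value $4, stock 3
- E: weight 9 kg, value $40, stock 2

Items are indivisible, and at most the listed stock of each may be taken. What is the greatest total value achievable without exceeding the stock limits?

$179

Top feasible selections:
- 1×A + 3×B + 2×E: weight 36, value 179
- 2×A + 2×B + 2×E: weight 42, value 178
- 3×B + 1×C + 2×E: weight 37, value 167
- 1×A + 2×B + 1×C + 2×E: weight 43, value 166
Best: $179.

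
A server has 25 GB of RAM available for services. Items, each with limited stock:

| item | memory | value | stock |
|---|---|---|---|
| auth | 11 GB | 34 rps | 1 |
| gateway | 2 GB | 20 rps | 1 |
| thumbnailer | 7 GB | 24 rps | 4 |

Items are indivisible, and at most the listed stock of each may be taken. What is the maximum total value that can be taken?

92 rps

Top feasible selections:
- 1×gateway + 3×thumbnailer: memory 23, value 92
- 1×auth + 2×thumbnailer: memory 25, value 82
- 1×auth + 1×gateway + 1×thumbnailer: memory 20, value 78
Best: 92 rps.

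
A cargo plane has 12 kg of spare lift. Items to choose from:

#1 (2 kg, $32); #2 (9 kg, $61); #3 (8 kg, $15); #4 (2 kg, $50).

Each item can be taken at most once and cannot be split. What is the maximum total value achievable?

Check high-value combinations within 12 kg:
- #2+#4: weight 9+2=11, value 61+50=111
- #1+#3+#4: weight 2+8+2=12, value 32+15+50=97
- #1+#2: weight 2+9=11, value 32+61=93
- #1+#4: weight 2+2=4, value 32+50=82
- #3+#4: weight 8+2=10, value 15+50=65
Best: $111.

$111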